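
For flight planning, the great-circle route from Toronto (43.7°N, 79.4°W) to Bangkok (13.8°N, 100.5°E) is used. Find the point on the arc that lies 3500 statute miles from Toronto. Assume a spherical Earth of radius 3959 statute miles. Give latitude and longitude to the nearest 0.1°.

Convert each endpoint to a unit vector on the sphere (x = cos φ cos λ, y = cos φ sin λ, z = sin φ).
The central angle between the endpoints is δ = arccos(p₁·p₂) ≈ 2.138 rad (122.5°). The total great-circle distance is δ·R ≈ 2.138 × 3959 ≈ 8464 mi, so the target fraction is f = 3500/8464 ≈ 0.413.
Interpolate at f ≈ 0.413 with slerp weights a = sin((1−f)δ)/sin δ ≈ 1.127, b = sin(fδ)/sin δ ≈ 0.917.
p = a·p₁ + b·p₂ ≈ (-0.012, 0.075, 0.997); φ = arcsin(p_z) ≈ 85.65°, λ = atan2(p_y, p_x) ≈ 99.43°.

≈ (85.6°N, 99.4°E)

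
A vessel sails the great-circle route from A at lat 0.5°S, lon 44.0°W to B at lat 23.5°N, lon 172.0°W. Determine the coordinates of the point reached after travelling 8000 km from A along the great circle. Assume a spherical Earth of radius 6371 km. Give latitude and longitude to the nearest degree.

From cos δ = sin φ₁ sin φ₂ + cos φ₁ cos φ₂ cos Δλ, the central angle is δ ≈ 2.175 rad (124.6°). The total great-circle distance is δ·R ≈ 2.175 × 6371 ≈ 13857 km, so the target fraction is f = 8000/13857 ≈ 0.577.
Interpolate at f ≈ 0.577 with slerp weights a = sin((1−f)δ)/sin δ ≈ 0.966, b = sin(fδ)/sin δ ≈ 1.155.
p = a·p₁ + b·p₂ ≈ (-0.354, -0.819, 0.452); φ = arcsin(p_z) ≈ 26.89°, λ = atan2(p_y, p_x) ≈ -113.40°.

≈ lat 27°N, lon 113°W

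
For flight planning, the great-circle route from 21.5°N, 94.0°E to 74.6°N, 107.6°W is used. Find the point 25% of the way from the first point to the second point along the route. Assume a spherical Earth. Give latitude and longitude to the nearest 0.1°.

Convert each endpoint to a unit vector on the sphere (x = cos φ cos λ, y = cos φ sin λ, z = sin φ).
The central angle between the endpoints is δ = arccos(p₁·p₂) ≈ 1.447 rad (82.9°).
Interpolate at f = 0.25 with slerp weights a = sin((1−f)δ)/sin δ ≈ 0.891, b = sin(fδ)/sin δ ≈ 0.357.
p = a·p₁ + b·p₂ ≈ (-0.086, 0.737, 0.670); φ = arcsin(p_z) ≈ 42.10°, λ = atan2(p_y, p_x) ≈ 96.69°.

≈ 42.1°N, 96.7°E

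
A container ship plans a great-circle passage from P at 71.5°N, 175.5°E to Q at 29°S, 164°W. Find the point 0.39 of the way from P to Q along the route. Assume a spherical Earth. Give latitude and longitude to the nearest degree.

Convert each endpoint to a unit vector on the sphere (x = cos φ cos λ, y = cos φ sin λ, z = sin φ).
The central angle between the endpoints is δ = arccos(p₁·p₂) ≈ 1.772 rad (101.5°).
Interpolate at f = 0.39 with slerp weights a = sin((1−f)δ)/sin δ ≈ 0.901, b = sin(fδ)/sin δ ≈ 0.650.
p = a·p₁ + b·p₂ ≈ (-0.832, -0.134, 0.539); φ = arcsin(p_z) ≈ 32.59°, λ = atan2(p_y, p_x) ≈ -170.82°.

≈ 33°N, 171°W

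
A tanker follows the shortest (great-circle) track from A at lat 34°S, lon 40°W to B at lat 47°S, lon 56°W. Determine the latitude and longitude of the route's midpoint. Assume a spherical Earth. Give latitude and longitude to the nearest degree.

The haversine formula gives a central angle δ ≈ 0.310 rad (17.7°) between the endpoints.
Interpolate at f = 1/2 with slerp weights a = sin((1−f)δ)/sin δ ≈ 0.506, b = sin(fδ)/sin δ ≈ 0.506.
p = a·p₁ + b·p₂ ≈ (0.514, -0.556, -0.653); φ = arcsin(p_z) ≈ -40.77°, λ = atan2(p_y, p_x) ≈ -47.22°.

≈ lat 41°S, lon 47°W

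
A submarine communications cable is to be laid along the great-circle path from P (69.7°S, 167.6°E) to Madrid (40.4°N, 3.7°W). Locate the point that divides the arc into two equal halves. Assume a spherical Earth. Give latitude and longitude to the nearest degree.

The haversine formula gives a central angle δ ≈ 2.624 rad (150.3°) between the endpoints.
Interpolate at f = 1/2 with slerp weights a = sin((1−f)δ)/sin δ ≈ 1.954, b = sin(fδ)/sin δ ≈ 1.954.
p = a·p₁ + b·p₂ ≈ (0.823, 0.050, -0.566); φ = arcsin(p_z) ≈ -34.48°, λ = atan2(p_y, p_x) ≈ 3.45°.

≈ (34°S, 3°E)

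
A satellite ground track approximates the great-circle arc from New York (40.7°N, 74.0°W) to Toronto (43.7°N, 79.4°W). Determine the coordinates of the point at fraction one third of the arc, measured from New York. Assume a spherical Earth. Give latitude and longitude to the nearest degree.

The haversine formula gives a central angle δ ≈ 0.087 rad (5.0°) between the endpoints.
Interpolate at f = 1/3 with slerp weights a = sin((1−f)δ)/sin δ ≈ 0.667, b = sin(fδ)/sin δ ≈ 0.334.
p = a·p₁ + b·p₂ ≈ (0.184, -0.723, 0.666); φ = arcsin(p_z) ≈ 41.73°, λ = atan2(p_y, p_x) ≈ -75.74°.

≈ 42°N, 76°W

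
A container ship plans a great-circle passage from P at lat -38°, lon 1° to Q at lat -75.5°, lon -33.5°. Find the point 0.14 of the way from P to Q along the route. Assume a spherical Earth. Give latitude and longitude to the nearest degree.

Write both endpoints as unit vectors p₁, p₂ with components (cos φ cos λ, cos φ sin λ, sin φ).
The central angle between the endpoints is δ = arccos(p₁·p₂) ≈ 0.710 rad (40.7°).
Interpolate at f = 0.14 with slerp weights a = sin((1−f)δ)/sin δ ≈ 0.880, b = sin(fδ)/sin δ ≈ 0.152.
p = a·p₁ + b·p₂ ≈ (0.725, -0.009, -0.689); φ = arcsin(p_z) ≈ -43.54°, λ = atan2(p_y, p_x) ≈ -0.71°.

≈ lat -44°, lon -1°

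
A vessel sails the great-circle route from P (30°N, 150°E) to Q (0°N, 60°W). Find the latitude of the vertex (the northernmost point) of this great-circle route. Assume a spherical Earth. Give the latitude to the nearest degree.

The great circle lies in the plane with unit normal n̂ = (p₁ × p₂)/|p₁ × p₂|.
Here n̂_z ≈ +0.655; the vertex latitude is φ_max = arccos|n̂_z| ≈ 49.1°.
Check via Clairaut: cos φ_max = |cos φ₁| · sin C = cos(30.0°)·sin(49.1°) ≈ 0.655, again giving ≈ 49.1°.

≈ 49°N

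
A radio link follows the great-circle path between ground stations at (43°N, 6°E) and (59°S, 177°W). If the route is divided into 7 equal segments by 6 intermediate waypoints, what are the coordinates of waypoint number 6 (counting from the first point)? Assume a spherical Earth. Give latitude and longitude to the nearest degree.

Convert each endpoint to a unit vector on the sphere (x = cos φ cos λ, y = cos φ sin λ, z = sin φ).
The central angle between the endpoints is δ = arccos(p₁·p₂) ≈ 2.860 rad (163.9°).
Interpolate at f = 6/7 with slerp weights a = sin((1−f)δ)/sin δ ≈ 1.432, b = sin(fδ)/sin δ ≈ 2.294.
p = a·p₁ + b·p₂ ≈ (-0.138, 0.048, -0.989); φ = arcsin(p_z) ≈ -81.61°, λ = atan2(p_y, p_x) ≈ 160.94°.

≈ (82°S, 161°E)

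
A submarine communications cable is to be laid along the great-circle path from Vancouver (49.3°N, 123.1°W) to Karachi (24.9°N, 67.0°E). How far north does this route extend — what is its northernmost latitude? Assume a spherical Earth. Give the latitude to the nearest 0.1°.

The great circle lies in the plane with unit normal n̂ = (p₁ × p₂)/|p₁ × p₂|.
Here n̂_z ≈ -0.108; the vertex latitude is φ_max = arccos|n̂_z| ≈ 83.8°.

≈ 83.8°N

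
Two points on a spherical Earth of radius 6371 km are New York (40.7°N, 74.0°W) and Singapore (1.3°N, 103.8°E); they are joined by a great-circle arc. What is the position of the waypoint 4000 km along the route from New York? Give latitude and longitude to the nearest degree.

From cos δ = sin φ₁ sin φ₂ + cos φ₁ cos φ₂ cos Δλ, the central angle is δ ≈ 2.408 rad (138.0°). The total great-circle distance is δ·R ≈ 2.408 × 6371 ≈ 15340 km, so the target fraction is f = 4000/15340 ≈ 0.261.
Interpolate at f ≈ 0.261 with slerp weights a = sin((1−f)δ)/sin δ ≈ 1.461, b = sin(fδ)/sin δ ≈ 0.877.
p = a·p₁ + b·p₂ ≈ (0.096, -0.213, 0.972); φ = arcsin(p_z) ≈ 76.49°, λ = atan2(p_y, p_x) ≈ -65.71°.

≈ 76°N, 66°W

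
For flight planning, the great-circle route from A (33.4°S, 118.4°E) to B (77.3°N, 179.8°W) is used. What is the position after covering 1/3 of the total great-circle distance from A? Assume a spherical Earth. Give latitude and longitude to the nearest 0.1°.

From cos δ = sin φ₁ sin φ₂ + cos φ₁ cos φ₂ cos Δλ, the central angle is δ ≈ 2.038 rad (116.8°).
Interpolate at f = 1/3 with slerp weights a = sin((1−f)δ)/sin δ ≈ 1.095, b = sin(fδ)/sin δ ≈ 0.704.
p = a·p₁ + b·p₂ ≈ (-0.589, 0.803, 0.084); φ = arcsin(p_z) ≈ 4.80°, λ = atan2(p_y, p_x) ≈ 126.26°.

≈ (4.8°N, 126.3°E)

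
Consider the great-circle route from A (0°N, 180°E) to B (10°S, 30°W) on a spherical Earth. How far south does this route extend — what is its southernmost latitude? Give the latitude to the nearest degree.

The great circle lies in the plane with unit normal n̂ = (p₁ × p₂)/|p₁ × p₂|.
Here n̂_z ≈ +0.943; the vertex latitude is φ_max = arccos|n̂_z| ≈ 19.4°.

≈ 19°S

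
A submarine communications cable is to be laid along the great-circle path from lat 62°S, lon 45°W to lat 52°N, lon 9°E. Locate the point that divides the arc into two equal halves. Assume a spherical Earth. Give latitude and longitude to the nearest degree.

Write both endpoints as unit vectors p₁, p₂ with components (cos φ cos λ, cos φ sin λ, sin φ).
The central angle between the endpoints is δ = arccos(p₁·p₂) ≈ 2.125 rad (121.7°).
Interpolate at f = 1/2 with slerp weights a = sin((1−f)δ)/sin δ ≈ 1.027, b = sin(fδ)/sin δ ≈ 1.027.
p = a·p₁ + b·p₂ ≈ (0.965, -0.242, -0.097); φ = arcsin(p_z) ≈ -5.59°, λ = atan2(p_y, p_x) ≈ -14.07°.

≈ lat 6°S, lon 14°W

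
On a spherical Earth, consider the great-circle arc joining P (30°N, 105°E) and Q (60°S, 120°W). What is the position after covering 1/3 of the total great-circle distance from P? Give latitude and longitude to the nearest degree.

≈ (10°S, 128°E)

Convert each endpoint to a unit vector on the sphere (x = cos φ cos λ, y = cos φ sin λ, z = sin φ).
The central angle between the endpoints is δ = arccos(p₁·p₂) ≈ 2.403 rad (137.7°).
Interpolate at f = 1/3 with slerp weights a = sin((1−f)δ)/sin δ ≈ 1.484, b = sin(fδ)/sin δ ≈ 1.066.
p = a·p₁ + b·p₂ ≈ (-0.599, 0.780, -0.181); φ = arcsin(p_z) ≈ -10.44°, λ = atan2(p_y, p_x) ≈ 127.54°.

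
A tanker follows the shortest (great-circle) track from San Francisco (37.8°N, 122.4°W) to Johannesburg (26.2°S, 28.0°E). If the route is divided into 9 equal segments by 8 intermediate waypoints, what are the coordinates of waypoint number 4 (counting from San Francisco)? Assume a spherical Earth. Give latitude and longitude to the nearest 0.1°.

Write both endpoints as unit vectors p₁, p₂ with components (cos φ cos λ, cos φ sin λ, sin φ).
The central angle between the endpoints is δ = arccos(p₁·p₂) ≈ 2.662 rad (152.5°).
Interpolate at f = 4/9 with slerp weights a = sin((1−f)δ)/sin δ ≈ 2.157, b = sin(fδ)/sin δ ≈ 2.005.
p = a·p₁ + b·p₂ ≈ (0.675, -0.594, 0.437); φ = arcsin(p_z) ≈ 25.89°, λ = atan2(p_y, p_x) ≈ -41.35°.

≈ 25.9°N, 41.3°W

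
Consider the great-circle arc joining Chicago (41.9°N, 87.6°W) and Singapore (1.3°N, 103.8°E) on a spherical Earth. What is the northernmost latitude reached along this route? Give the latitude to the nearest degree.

≈ 78°N

The great circle lies in the plane with unit normal n̂ = (p₁ × p₂)/|p₁ × p₂|.
Here n̂_z ≈ -0.210; the vertex latitude is φ_max = arccos|n̂_z| ≈ 77.9°.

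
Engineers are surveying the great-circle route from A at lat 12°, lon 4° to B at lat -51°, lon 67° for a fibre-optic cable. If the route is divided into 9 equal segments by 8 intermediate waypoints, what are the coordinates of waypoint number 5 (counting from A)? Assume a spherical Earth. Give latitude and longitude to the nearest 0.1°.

≈ lat -26.1°, lon 31.0°

From cos δ = sin φ₁ sin φ₂ + cos φ₁ cos φ₂ cos Δλ, the central angle is δ ≈ 1.453 rad (83.2°).
Interpolate at f = 5/9 with slerp weights a = sin((1−f)δ)/sin δ ≈ 0.606, b = sin(fδ)/sin δ ≈ 0.727.
p = a·p₁ + b·p₂ ≈ (0.770, 0.463, -0.439); φ = arcsin(p_z) ≈ -26.06°, λ = atan2(p_y, p_x) ≈ 31.00°.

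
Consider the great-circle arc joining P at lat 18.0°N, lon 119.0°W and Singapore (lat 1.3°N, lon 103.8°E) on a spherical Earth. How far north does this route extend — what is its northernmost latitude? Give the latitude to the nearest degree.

≈ 27°N

The great circle lies in the plane with unit normal n̂ = (p₁ × p₂)/|p₁ × p₂|.
Here n̂_z ≈ -0.893; the vertex latitude is φ_max = arccos|n̂_z| ≈ 26.7°.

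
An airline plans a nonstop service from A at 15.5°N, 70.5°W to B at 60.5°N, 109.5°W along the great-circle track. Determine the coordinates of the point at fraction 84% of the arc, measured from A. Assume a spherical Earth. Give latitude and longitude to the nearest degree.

Write both endpoints as unit vectors p₁, p₂ with components (cos φ cos λ, cos φ sin λ, sin φ).
The central angle between the endpoints is δ = arccos(p₁·p₂) ≈ 0.926 rad (53.0°).
Interpolate at f = 0.84 with slerp weights a = sin((1−f)δ)/sin δ ≈ 0.185, b = sin(fδ)/sin δ ≈ 0.878.
p = a·p₁ + b·p₂ ≈ (-0.085, -0.575, 0.814); φ = arcsin(p_z) ≈ 54.44°, λ = atan2(p_y, p_x) ≈ -98.40°.

≈ 54°N, 98°W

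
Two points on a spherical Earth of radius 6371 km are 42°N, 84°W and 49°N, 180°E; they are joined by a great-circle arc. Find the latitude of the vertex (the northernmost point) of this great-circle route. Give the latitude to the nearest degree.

The great circle lies in the plane with unit normal n̂ = (p₁ × p₂)/|p₁ × p₂|.
Here n̂_z ≈ -0.544; the vertex latitude is φ_max = arccos|n̂_z| ≈ 57.0°.

≈ 57°N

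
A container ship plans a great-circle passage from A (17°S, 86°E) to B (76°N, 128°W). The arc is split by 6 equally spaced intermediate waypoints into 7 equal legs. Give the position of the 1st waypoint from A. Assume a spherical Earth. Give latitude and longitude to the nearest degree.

≈ (0°N, 89°E)

Write both endpoints as unit vectors p₁, p₂ with components (cos φ cos λ, cos φ sin λ, sin φ).
The central angle between the endpoints is δ = arccos(p₁·p₂) ≈ 2.066 rad (118.4°).
Interpolate at f = 1/7 with slerp weights a = sin((1−f)δ)/sin δ ≈ 1.114, b = sin(fδ)/sin δ ≈ 0.331.
p = a·p₁ + b·p₂ ≈ (0.025, 1.000, -0.005); φ = arcsin(p_z) ≈ -0.28°, λ = atan2(p_y, p_x) ≈ 88.56°.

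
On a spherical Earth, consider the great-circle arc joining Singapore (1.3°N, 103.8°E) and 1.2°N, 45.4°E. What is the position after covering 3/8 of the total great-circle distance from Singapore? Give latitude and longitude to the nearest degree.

≈ 1°N, 82°E

The haversine formula gives a central angle δ ≈ 1.019 rad (58.4°) between the endpoints.
Interpolate at f = 3/8 with slerp weights a = sin((1−f)δ)/sin δ ≈ 0.698, b = sin(fδ)/sin δ ≈ 0.438.
p = a·p₁ + b·p₂ ≈ (0.141, 0.990, 0.025); φ = arcsin(p_z) ≈ 1.43°, λ = atan2(p_y, p_x) ≈ 81.90°.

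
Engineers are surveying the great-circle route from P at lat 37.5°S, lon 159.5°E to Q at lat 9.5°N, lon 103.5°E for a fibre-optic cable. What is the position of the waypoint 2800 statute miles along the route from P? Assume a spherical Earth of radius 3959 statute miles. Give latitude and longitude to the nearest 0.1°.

≈ lat 12.0°S, lon 124.3°E

Write both endpoints as unit vectors p₁, p₂ with components (cos φ cos λ, cos φ sin λ, sin φ).
The central angle between the endpoints is δ = arccos(p₁·p₂) ≈ 1.227 rad (70.3°). The total great-circle distance is δ·R ≈ 1.227 × 3959 ≈ 4858 mi, so the target fraction is f = 2800/4858 ≈ 0.576.
Interpolate at f ≈ 0.576 with slerp weights a = sin((1−f)δ)/sin δ ≈ 0.528, b = sin(fδ)/sin δ ≈ 0.690.
p = a·p₁ + b·p₂ ≈ (-0.551, 0.808, -0.207); φ = arcsin(p_z) ≈ -11.96°, λ = atan2(p_y, p_x) ≈ 124.27°.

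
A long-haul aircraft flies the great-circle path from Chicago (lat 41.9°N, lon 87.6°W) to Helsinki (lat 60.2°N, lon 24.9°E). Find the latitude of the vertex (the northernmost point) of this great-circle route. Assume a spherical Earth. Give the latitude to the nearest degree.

≈ 68°N

The great circle lies in the plane with unit normal n̂ = (p₁ × p₂)/|p₁ × p₂|.
Here n̂_z ≈ +0.380; the vertex latitude is φ_max = arccos|n̂_z| ≈ 67.7°.
Check via Clairaut: cos φ_max = |cos φ₁| · sin C = cos(41.9°)·sin(30.7°) ≈ 0.380, again giving ≈ 67.7°.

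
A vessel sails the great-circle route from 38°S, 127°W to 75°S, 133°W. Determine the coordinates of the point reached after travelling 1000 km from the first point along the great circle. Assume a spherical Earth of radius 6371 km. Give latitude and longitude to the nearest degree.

≈ 47°S, 128°W

Convert each endpoint to a unit vector on the sphere (x = cos φ cos λ, y = cos φ sin λ, z = sin φ).
The central angle between the endpoints is δ = arccos(p₁·p₂) ≈ 0.648 rad (37.1°). The total great-circle distance is δ·R ≈ 0.648 × 6371 ≈ 4126 km, so the target fraction is f = 1000/4126 ≈ 0.242.
Interpolate at f ≈ 0.242 with slerp weights a = sin((1−f)δ)/sin δ ≈ 0.781, b = sin(fδ)/sin δ ≈ 0.259.
p = a·p₁ + b·p₂ ≈ (-0.416, -0.541, -0.731); φ = arcsin(p_z) ≈ -46.98°, λ = atan2(p_y, p_x) ≈ -127.59°.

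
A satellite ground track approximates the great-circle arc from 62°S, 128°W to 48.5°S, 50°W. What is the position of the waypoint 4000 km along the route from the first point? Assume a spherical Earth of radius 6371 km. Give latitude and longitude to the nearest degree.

The haversine formula gives a central angle δ ≈ 0.758 rad (43.5°) between the endpoints. The total great-circle distance is δ·R ≈ 0.758 × 6371 ≈ 4832 km, so the target fraction is f = 4000/4832 ≈ 0.828.
Interpolate at f ≈ 0.828 with slerp weights a = sin((1−f)δ)/sin δ ≈ 0.189, b = sin(fδ)/sin δ ≈ 0.854.
p = a·p₁ + b·p₂ ≈ (0.309, -0.504, -0.807); φ = arcsin(p_z) ≈ -53.78°, λ = atan2(p_y, p_x) ≈ -58.46°.

≈ 54°S, 58°W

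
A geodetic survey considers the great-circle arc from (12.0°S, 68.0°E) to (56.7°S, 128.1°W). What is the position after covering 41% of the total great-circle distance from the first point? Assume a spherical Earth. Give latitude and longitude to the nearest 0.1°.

From cos δ = sin φ₁ sin φ₂ + cos φ₁ cos φ₂ cos Δλ, the central angle is δ ≈ 1.920 rad (110.0°).
Interpolate at f = 0.41 with slerp weights a = sin((1−f)δ)/sin δ ≈ 0.964, b = sin(fδ)/sin δ ≈ 0.754.
p = a·p₁ + b·p₂ ≈ (0.098, 0.548, -0.831); φ = arcsin(p_z) ≈ -56.15°, λ = atan2(p_y, p_x) ≈ 79.89°.

≈ (56.2°S, 79.9°E)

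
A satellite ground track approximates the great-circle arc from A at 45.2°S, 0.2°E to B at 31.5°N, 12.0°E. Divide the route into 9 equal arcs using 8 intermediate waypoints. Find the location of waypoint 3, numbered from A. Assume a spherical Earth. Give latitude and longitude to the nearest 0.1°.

Write both endpoints as unit vectors p₁, p₂ with components (cos φ cos λ, cos φ sin λ, sin φ).
The central angle between the endpoints is δ = arccos(p₁·p₂) ≈ 1.352 rad (77.4°).
Interpolate at f = 3/9 with slerp weights a = sin((1−f)δ)/sin δ ≈ 0.803, b = sin(fδ)/sin δ ≈ 0.446.
p = a·p₁ + b·p₂ ≈ (0.938, 0.081, -0.337); φ = arcsin(p_z) ≈ -19.68°, λ = atan2(p_y, p_x) ≈ 4.94°.

≈ 19.7°S, 4.9°E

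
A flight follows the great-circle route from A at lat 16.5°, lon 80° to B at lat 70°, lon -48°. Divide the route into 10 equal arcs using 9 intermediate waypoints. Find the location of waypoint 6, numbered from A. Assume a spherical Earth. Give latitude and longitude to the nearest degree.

Convert each endpoint to a unit vector on the sphere (x = cos φ cos λ, y = cos φ sin λ, z = sin φ).
The central angle between the endpoints is δ = arccos(p₁·p₂) ≈ 1.506 rad (86.3°).
Interpolate at f = 6/10 with slerp weights a = sin((1−f)δ)/sin δ ≈ 0.568, b = sin(fδ)/sin δ ≈ 0.787.
p = a·p₁ + b·p₂ ≈ (0.275, 0.336, 0.901); φ = arcsin(p_z) ≈ 64.28°, λ = atan2(p_y, p_x) ≈ 50.74°.

≈ lat 64°, lon 51°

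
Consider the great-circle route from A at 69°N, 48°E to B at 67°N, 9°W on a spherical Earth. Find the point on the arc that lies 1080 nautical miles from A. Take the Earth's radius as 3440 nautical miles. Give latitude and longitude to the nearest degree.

Write both endpoints as unit vectors p₁, p₂ with components (cos φ cos λ, cos φ sin λ, sin φ).
The central angle between the endpoints is δ = arccos(p₁·p₂) ≈ 0.361 rad (20.7°). The total great-circle distance is δ·R ≈ 0.361 × 3440 ≈ 1241 nmi, so the target fraction is f = 1080/1241 ≈ 0.870.
Interpolate at f ≈ 0.870 with slerp weights a = sin((1−f)δ)/sin δ ≈ 0.133, b = sin(fδ)/sin δ ≈ 0.875.
p = a·p₁ + b·p₂ ≈ (0.369, -0.018, 0.929); φ = arcsin(p_z) ≈ 68.29°, λ = atan2(p_y, p_x) ≈ -2.82°.

≈ 68°N, 3°W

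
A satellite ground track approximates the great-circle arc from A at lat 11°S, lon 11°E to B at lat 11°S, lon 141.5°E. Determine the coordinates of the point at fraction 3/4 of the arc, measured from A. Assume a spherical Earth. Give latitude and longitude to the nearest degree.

≈ lat 21°S, lon 110°E

Write both endpoints as unit vectors p₁, p₂ with components (cos φ cos λ, cos φ sin λ, sin φ).
The central angle between the endpoints is δ = arccos(p₁·p₂) ≈ 2.201 rad (126.1°).
Interpolate at f = 3/4 with slerp weights a = sin((1−f)δ)/sin δ ≈ 0.647, b = sin(fδ)/sin δ ≈ 1.234.
p = a·p₁ + b·p₂ ≈ (-0.324, 0.875, -0.359); φ = arcsin(p_z) ≈ -21.04°, λ = atan2(p_y, p_x) ≈ 110.32°.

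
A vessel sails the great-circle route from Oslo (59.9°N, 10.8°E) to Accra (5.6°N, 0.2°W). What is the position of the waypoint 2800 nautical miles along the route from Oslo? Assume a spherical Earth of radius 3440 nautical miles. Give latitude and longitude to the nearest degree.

From cos δ = sin φ₁ sin φ₂ + cos φ₁ cos φ₂ cos Δλ, the central angle is δ ≈ 0.959 rad (54.9°). The total great-circle distance is δ·R ≈ 0.959 × 3440 ≈ 3299 nmi, so the target fraction is f = 2800/3299 ≈ 0.849.
Interpolate at f ≈ 0.849 with slerp weights a = sin((1−f)δ)/sin δ ≈ 0.177, b = sin(fδ)/sin δ ≈ 0.888.
p = a·p₁ + b·p₂ ≈ (0.971, 0.014, 0.239); φ = arcsin(p_z) ≈ 13.85°, λ = atan2(p_y, p_x) ≈ 0.80°.

≈ 14°N, 1°E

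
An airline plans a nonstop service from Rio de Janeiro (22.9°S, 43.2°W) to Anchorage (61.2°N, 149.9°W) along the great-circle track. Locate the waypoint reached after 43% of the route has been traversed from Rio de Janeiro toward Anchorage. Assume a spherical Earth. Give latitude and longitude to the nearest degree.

≈ (21°N, 69°W)

Convert each endpoint to a unit vector on the sphere (x = cos φ cos λ, y = cos φ sin λ, z = sin φ).
The central angle between the endpoints is δ = arccos(p₁·p₂) ≈ 2.058 rad (117.9°).
Interpolate at f = 0.43 with slerp weights a = sin((1−f)δ)/sin δ ≈ 1.044, b = sin(fδ)/sin δ ≈ 0.876.
p = a·p₁ + b·p₂ ≈ (0.336, -0.870, 0.362); φ = arcsin(p_z) ≈ 21.20°, λ = atan2(p_y, p_x) ≈ -68.90°.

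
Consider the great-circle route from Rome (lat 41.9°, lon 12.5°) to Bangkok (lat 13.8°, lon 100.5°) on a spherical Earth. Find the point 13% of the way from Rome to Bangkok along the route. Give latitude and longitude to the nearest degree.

The haversine formula gives a central angle δ ≈ 1.385 rad (79.4°) between the endpoints.
Interpolate at f = 0.13 with slerp weights a = sin((1−f)δ)/sin δ ≈ 0.950, b = sin(fδ)/sin δ ≈ 0.182.
p = a·p₁ + b·p₂ ≈ (0.658, 0.327, 0.678); φ = arcsin(p_z) ≈ 42.69°, λ = atan2(p_y, p_x) ≈ 26.42°.

≈ lat 43°, lon 26°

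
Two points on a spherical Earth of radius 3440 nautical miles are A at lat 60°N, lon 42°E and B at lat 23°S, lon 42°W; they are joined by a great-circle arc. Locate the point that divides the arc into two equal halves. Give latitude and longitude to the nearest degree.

≈ lat 24°N, lon 15°W

The haversine formula gives a central angle δ ≈ 1.865 rad (106.9°) between the endpoints.
Interpolate at f = 1/2 with slerp weights a = sin((1−f)δ)/sin δ ≈ 0.839, b = sin(fδ)/sin δ ≈ 0.839.
p = a·p₁ + b·p₂ ≈ (0.886, -0.236, 0.399); φ = arcsin(p_z) ≈ 23.51°, λ = atan2(p_y, p_x) ≈ -14.92°.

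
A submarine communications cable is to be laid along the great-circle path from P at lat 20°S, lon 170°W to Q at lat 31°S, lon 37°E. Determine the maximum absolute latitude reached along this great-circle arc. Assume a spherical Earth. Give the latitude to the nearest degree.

≈ 64°S

The great circle lies in the plane with unit normal n̂ = (p₁ × p₂)/|p₁ × p₂|.
Here n̂_z ≈ -0.435; the vertex latitude is φ_max = arccos|n̂_z| ≈ 64.2°.
Check via Clairaut: cos φ_max = |cos φ₁| · sin C = cos(20.0°)·sin(152.4°) ≈ 0.435, again giving ≈ 64.2°.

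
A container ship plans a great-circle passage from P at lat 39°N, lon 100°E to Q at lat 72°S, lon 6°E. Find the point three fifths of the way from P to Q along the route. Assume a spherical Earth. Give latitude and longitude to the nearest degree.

≈ lat 34°S, lon 73°E

Convert each endpoint to a unit vector on the sphere (x = cos φ cos λ, y = cos φ sin λ, z = sin φ).
The central angle between the endpoints is δ = arccos(p₁·p₂) ≈ 2.234 rad (128.0°).
Interpolate at f = 3/5 with slerp weights a = sin((1−f)δ)/sin δ ≈ 0.988, b = sin(fδ)/sin δ ≈ 1.235.
p = a·p₁ + b·p₂ ≈ (0.246, 0.796, -0.552); φ = arcsin(p_z) ≈ -33.53°, λ = atan2(p_y, p_x) ≈ 72.83°.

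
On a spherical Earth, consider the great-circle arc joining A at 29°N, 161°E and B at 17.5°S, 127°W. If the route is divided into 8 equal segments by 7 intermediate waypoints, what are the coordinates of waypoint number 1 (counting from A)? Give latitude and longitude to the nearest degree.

Write both endpoints as unit vectors p₁, p₂ with components (cos φ cos λ, cos φ sin λ, sin φ).
The central angle between the endpoints is δ = arccos(p₁·p₂) ≈ 1.459 rad (83.6°).
Interpolate at f = 1/8 with slerp weights a = sin((1−f)δ)/sin δ ≈ 0.963, b = sin(fδ)/sin δ ≈ 0.182.
p = a·p₁ + b·p₂ ≈ (-0.901, 0.135, 0.412); φ = arcsin(p_z) ≈ 24.33°, λ = atan2(p_y, p_x) ≈ 171.46°.

≈ 24°N, 171°E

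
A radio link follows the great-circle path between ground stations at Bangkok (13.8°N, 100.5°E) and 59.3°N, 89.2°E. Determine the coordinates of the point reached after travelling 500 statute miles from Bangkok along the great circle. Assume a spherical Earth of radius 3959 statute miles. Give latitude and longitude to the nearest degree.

≈ 21°N, 99°E

Write both endpoints as unit vectors p₁, p₂ with components (cos φ cos λ, cos φ sin λ, sin φ).
The central angle between the endpoints is δ = arccos(p₁·p₂) ≈ 0.808 rad (46.3°). The total great-circle distance is δ·R ≈ 0.808 × 3959 ≈ 3197 mi, so the target fraction is f = 500/3197 ≈ 0.156.
Interpolate at f ≈ 0.156 with slerp weights a = sin((1−f)δ)/sin δ ≈ 0.872, b = sin(fδ)/sin δ ≈ 0.174.
p = a·p₁ + b·p₂ ≈ (-0.153, 0.921, 0.358); φ = arcsin(p_z) ≈ 20.96°, λ = atan2(p_y, p_x) ≈ 99.43°.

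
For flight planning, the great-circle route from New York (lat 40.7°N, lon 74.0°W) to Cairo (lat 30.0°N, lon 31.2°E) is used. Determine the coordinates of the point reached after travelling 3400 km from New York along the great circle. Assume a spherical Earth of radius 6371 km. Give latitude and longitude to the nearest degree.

Write both endpoints as unit vectors p₁, p₂ with components (cos φ cos λ, cos φ sin λ, sin φ).
The central angle between the endpoints is δ = arccos(p₁·p₂) ≈ 1.416 rad (81.1°). The total great-circle distance is δ·R ≈ 1.416 × 6371 ≈ 9023 km, so the target fraction is f = 3400/9023 ≈ 0.377.
Interpolate at f ≈ 0.377 with slerp weights a = sin((1−f)δ)/sin δ ≈ 0.782, b = sin(fδ)/sin δ ≈ 0.515.
p = a·p₁ + b·p₂ ≈ (0.545, -0.339, 0.767); φ = arcsin(p_z) ≈ 50.10°, λ = atan2(p_y, p_x) ≈ -31.87°.

≈ lat 50°N, lon 32°W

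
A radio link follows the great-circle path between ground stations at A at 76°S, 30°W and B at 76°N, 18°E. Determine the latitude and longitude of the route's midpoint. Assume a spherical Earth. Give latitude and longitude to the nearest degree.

From cos δ = sin φ₁ sin φ₂ + cos φ₁ cos φ₂ cos Δλ, the central angle is δ ≈ 2.696 rad (154.5°).
Interpolate at f = 1/2 with slerp weights a = sin((1−f)δ)/sin δ ≈ 2.262, b = sin(fδ)/sin δ ≈ 2.262.
p = a·p₁ + b·p₂ ≈ (0.995, -0.105, 0.000); φ = arcsin(p_z) ≈ 0.00°, λ = atan2(p_y, p_x) ≈ -6.00°.

≈ 0°N, 6°W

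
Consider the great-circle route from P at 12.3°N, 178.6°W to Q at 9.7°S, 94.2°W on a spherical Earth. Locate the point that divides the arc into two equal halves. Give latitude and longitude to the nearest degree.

≈ 2°N, 136°W

Write both endpoints as unit vectors p₁, p₂ with components (cos φ cos λ, cos φ sin λ, sin φ).
The central angle between the endpoints is δ = arccos(p₁·p₂) ≈ 1.513 rad (86.7°).
Interpolate at f = 1/2 with slerp weights a = sin((1−f)δ)/sin δ ≈ 0.687, b = sin(fδ)/sin δ ≈ 0.687.
p = a·p₁ + b·p₂ ≈ (-0.721, -0.692, 0.031); φ = arcsin(p_z) ≈ 1.75°, λ = atan2(p_y, p_x) ≈ -136.17°.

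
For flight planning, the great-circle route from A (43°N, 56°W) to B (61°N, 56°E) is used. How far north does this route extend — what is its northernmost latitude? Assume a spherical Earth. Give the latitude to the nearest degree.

The great circle lies in the plane with unit normal n̂ = (p₁ × p₂)/|p₁ × p₂|.
Here n̂_z ≈ +0.371; the vertex latitude is φ_max = arccos|n̂_z| ≈ 68.2°.
Check via Clairaut: cos φ_max = |cos φ₁| · sin C = cos(43.0°)·sin(30.5°) ≈ 0.371, again giving ≈ 68.2°.

≈ 68°N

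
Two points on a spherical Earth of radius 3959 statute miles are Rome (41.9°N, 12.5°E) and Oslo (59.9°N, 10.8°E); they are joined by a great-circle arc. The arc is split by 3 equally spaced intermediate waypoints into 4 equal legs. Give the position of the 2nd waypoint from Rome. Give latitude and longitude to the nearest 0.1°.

≈ 50.9°N, 11.8°E

Convert each endpoint to a unit vector on the sphere (x = cos φ cos λ, y = cos φ sin λ, z = sin φ).
The central angle between the endpoints is δ = arccos(p₁·p₂) ≈ 0.315 rad (18.0°).
Interpolate at f = 2/4 with slerp weights a = sin((1−f)δ)/sin δ ≈ 0.506, b = sin(fδ)/sin δ ≈ 0.506.
p = a·p₁ + b·p₂ ≈ (0.617, 0.129, 0.776); φ = arcsin(p_z) ≈ 50.90°, λ = atan2(p_y, p_x) ≈ 11.82°.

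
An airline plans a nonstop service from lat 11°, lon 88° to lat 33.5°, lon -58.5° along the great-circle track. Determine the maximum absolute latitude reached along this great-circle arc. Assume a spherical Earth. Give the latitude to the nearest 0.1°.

The great circle lies in the plane with unit normal n̂ = (p₁ × p₂)/|p₁ × p₂|.
Here n̂_z ≈ -0.553; the vertex latitude is φ_max = arccos|n̂_z| ≈ 56.4°.
Check via Clairaut: cos φ_max = |cos φ₁| · sin C = cos(11.0°)·sin(34.3°) ≈ 0.553, again giving ≈ 56.4°.

≈ 56.4°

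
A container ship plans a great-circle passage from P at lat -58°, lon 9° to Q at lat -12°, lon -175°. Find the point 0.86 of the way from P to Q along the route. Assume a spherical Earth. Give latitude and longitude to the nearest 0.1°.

≈ lat -27.4°, lon -175.7°

From cos δ = sin φ₁ sin φ₂ + cos φ₁ cos φ₂ cos Δλ, the central angle is δ ≈ 1.919 rad (109.9°).
Interpolate at f = 0.86 with slerp weights a = sin((1−f)δ)/sin δ ≈ 0.282, b = sin(fδ)/sin δ ≈ 1.060.
p = a·p₁ + b·p₂ ≈ (-0.885, -0.067, -0.460); φ = arcsin(p_z) ≈ -27.38°, λ = atan2(p_y, p_x) ≈ -175.67°.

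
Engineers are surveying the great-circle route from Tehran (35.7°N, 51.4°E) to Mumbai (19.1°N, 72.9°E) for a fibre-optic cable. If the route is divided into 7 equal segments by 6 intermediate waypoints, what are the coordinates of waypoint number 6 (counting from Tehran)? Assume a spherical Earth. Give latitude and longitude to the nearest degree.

≈ (22°N, 70°E)

Write both endpoints as unit vectors p₁, p₂ with components (cos φ cos λ, cos φ sin λ, sin φ).
The central angle between the endpoints is δ = arccos(p₁·p₂) ≈ 0.440 rad (25.2°).
Interpolate at f = 6/7 with slerp weights a = sin((1−f)δ)/sin δ ≈ 0.147, b = sin(fδ)/sin δ ≈ 0.865.
p = a·p₁ + b·p₂ ≈ (0.315, 0.874, 0.369); φ = arcsin(p_z) ≈ 21.65°, λ = atan2(p_y, p_x) ≈ 70.19°.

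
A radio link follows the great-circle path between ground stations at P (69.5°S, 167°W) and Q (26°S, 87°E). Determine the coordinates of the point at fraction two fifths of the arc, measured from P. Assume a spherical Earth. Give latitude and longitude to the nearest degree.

≈ (63°S, 119°E)

Write both endpoints as unit vectors p₁, p₂ with components (cos φ cos λ, cos φ sin λ, sin φ).
The central angle between the endpoints is δ = arccos(p₁·p₂) ≈ 1.241 rad (71.1°).
Interpolate at f = 2/5 with slerp weights a = sin((1−f)δ)/sin δ ≈ 0.716, b = sin(fδ)/sin δ ≈ 0.503.
p = a·p₁ + b·p₂ ≈ (-0.221, 0.395, -0.892); φ = arcsin(p_z) ≈ -63.07°, λ = atan2(p_y, p_x) ≈ 119.17°.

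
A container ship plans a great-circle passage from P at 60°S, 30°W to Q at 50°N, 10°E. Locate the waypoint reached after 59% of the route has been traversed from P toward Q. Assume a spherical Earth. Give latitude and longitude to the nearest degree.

Convert each endpoint to a unit vector on the sphere (x = cos φ cos λ, y = cos φ sin λ, z = sin φ).
The central angle between the endpoints is δ = arccos(p₁·p₂) ≈ 2.001 rad (114.7°).
Interpolate at f = 0.59 with slerp weights a = sin((1−f)δ)/sin δ ≈ 0.805, b = sin(fδ)/sin δ ≈ 1.018.
p = a·p₁ + b·p₂ ≈ (0.993, -0.088, 0.083); φ = arcsin(p_z) ≈ 4.73°, λ = atan2(p_y, p_x) ≈ -5.04°.

≈ 5°N, 5°W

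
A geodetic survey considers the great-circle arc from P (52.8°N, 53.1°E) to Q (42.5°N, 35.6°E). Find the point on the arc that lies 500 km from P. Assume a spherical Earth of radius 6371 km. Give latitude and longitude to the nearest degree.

≈ (50°N, 47°E)

The haversine formula gives a central angle δ ≈ 0.272 rad (15.6°) between the endpoints. The total great-circle distance is δ·R ≈ 0.272 × 6371 ≈ 1732 km, so the target fraction is f = 500/1732 ≈ 0.289.
Interpolate at f ≈ 0.289 with slerp weights a = sin((1−f)δ)/sin δ ≈ 0.716, b = sin(fδ)/sin δ ≈ 0.292.
p = a·p₁ + b·p₂ ≈ (0.435, 0.471, 0.767); φ = arcsin(p_z) ≈ 50.11°, λ = atan2(p_y, p_x) ≈ 47.31°.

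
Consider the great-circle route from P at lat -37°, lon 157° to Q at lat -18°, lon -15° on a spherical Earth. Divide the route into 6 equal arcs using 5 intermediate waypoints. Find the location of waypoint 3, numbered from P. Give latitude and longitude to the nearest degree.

≈ lat -78°, lon 20°

Convert each endpoint to a unit vector on the sphere (x = cos φ cos λ, y = cos φ sin λ, z = sin φ).
The central angle between the endpoints is δ = arccos(p₁·p₂) ≈ 2.173 rad (124.5°).
Interpolate at f = 3/6 with slerp weights a = sin((1−f)δ)/sin δ ≈ 1.074, b = sin(fδ)/sin δ ≈ 1.074.
p = a·p₁ + b·p₂ ≈ (0.197, 0.071, -0.978); φ = arcsin(p_z) ≈ -77.92°, λ = atan2(p_y, p_x) ≈ 19.75°.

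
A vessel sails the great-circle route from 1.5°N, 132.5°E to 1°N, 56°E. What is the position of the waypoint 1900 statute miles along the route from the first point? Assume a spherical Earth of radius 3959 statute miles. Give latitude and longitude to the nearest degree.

≈ 2°N, 105°E

The haversine formula gives a central angle δ ≈ 1.335 rad (76.5°) between the endpoints. The total great-circle distance is δ·R ≈ 1.335 × 3959 ≈ 5285 mi, so the target fraction is f = 1900/5285 ≈ 0.360.
Interpolate at f ≈ 0.360 with slerp weights a = sin((1−f)δ)/sin δ ≈ 0.776, b = sin(fδ)/sin δ ≈ 0.475.
p = a·p₁ + b·p₂ ≈ (-0.259, 0.966, 0.029); φ = arcsin(p_z) ≈ 1.64°, λ = atan2(p_y, p_x) ≈ 104.99°.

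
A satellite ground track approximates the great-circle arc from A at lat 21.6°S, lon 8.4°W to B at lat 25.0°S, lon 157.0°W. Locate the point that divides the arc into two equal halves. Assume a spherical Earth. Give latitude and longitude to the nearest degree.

≈ lat 58°S, lon 80°W

Convert each endpoint to a unit vector on the sphere (x = cos φ cos λ, y = cos φ sin λ, z = sin φ).
The central angle between the endpoints is δ = arccos(p₁·p₂) ≈ 2.170 rad (124.3°).
Interpolate at f = 1/2 with slerp weights a = sin((1−f)δ)/sin δ ≈ 1.070, b = sin(fδ)/sin δ ≈ 1.070.
p = a·p₁ + b·p₂ ≈ (0.092, -0.524, -0.846); φ = arcsin(p_z) ≈ -57.83°, λ = atan2(p_y, p_x) ≈ -80.10°.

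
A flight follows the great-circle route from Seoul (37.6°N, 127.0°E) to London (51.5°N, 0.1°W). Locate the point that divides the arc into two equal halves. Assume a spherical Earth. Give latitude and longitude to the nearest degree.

≈ (65°N, 77°E)

From cos δ = sin φ₁ sin φ₂ + cos φ₁ cos φ₂ cos Δλ, the central angle is δ ≈ 1.390 rad (79.6°).
Interpolate at f = 1/2 with slerp weights a = sin((1−f)δ)/sin δ ≈ 0.651, b = sin(fδ)/sin δ ≈ 0.651.
p = a·p₁ + b·p₂ ≈ (0.095, 0.411, 0.907); φ = arcsin(p_z) ≈ 65.04°, λ = atan2(p_y, p_x) ≈ 77.01°.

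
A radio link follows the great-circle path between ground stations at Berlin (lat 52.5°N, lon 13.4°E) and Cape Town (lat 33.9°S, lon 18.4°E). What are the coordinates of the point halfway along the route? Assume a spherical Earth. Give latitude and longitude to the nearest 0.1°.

From cos δ = sin φ₁ sin φ₂ + cos φ₁ cos φ₂ cos Δλ, the central angle is δ ≈ 1.510 rad (86.5°).
Interpolate at f = 1/2 with slerp weights a = sin((1−f)δ)/sin δ ≈ 0.687, b = sin(fδ)/sin δ ≈ 0.687.
p = a·p₁ + b·p₂ ≈ (0.947, 0.277, 0.162); φ = arcsin(p_z) ≈ 9.31°, λ = atan2(p_y, p_x) ≈ 16.28°.

≈ lat 9.3°N, lon 16.3°E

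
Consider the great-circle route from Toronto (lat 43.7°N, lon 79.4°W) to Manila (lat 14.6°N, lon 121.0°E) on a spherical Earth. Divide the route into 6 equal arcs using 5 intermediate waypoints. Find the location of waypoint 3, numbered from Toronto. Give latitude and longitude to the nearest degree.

From cos δ = sin φ₁ sin φ₂ + cos φ₁ cos φ₂ cos Δλ, the central angle is δ ≈ 2.073 rad (118.8°).
Interpolate at f = 3/6 with slerp weights a = sin((1−f)δ)/sin δ ≈ 0.982, b = sin(fδ)/sin δ ≈ 0.982.
p = a·p₁ + b·p₂ ≈ (-0.359, 0.117, 0.926); φ = arcsin(p_z) ≈ 67.83°, λ = atan2(p_y, p_x) ≈ 161.98°.

≈ lat 68°N, lon 162°E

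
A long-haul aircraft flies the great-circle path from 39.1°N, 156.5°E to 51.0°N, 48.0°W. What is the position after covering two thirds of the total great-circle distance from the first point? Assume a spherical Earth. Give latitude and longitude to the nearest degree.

Write both endpoints as unit vectors p₁, p₂ with components (cos φ cos λ, cos φ sin λ, sin φ).
The central angle between the endpoints is δ = arccos(p₁·p₂) ≈ 1.525 rad (87.4°).
Interpolate at f = 2/3 with slerp weights a = sin((1−f)δ)/sin δ ≈ 0.487, b = sin(fδ)/sin δ ≈ 0.851.
p = a·p₁ + b·p₂ ≈ (0.012, -0.247, 0.969); φ = arcsin(p_z) ≈ 75.66°, λ = atan2(p_y, p_x) ≈ -87.29°.

≈ 76°N, 87°W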